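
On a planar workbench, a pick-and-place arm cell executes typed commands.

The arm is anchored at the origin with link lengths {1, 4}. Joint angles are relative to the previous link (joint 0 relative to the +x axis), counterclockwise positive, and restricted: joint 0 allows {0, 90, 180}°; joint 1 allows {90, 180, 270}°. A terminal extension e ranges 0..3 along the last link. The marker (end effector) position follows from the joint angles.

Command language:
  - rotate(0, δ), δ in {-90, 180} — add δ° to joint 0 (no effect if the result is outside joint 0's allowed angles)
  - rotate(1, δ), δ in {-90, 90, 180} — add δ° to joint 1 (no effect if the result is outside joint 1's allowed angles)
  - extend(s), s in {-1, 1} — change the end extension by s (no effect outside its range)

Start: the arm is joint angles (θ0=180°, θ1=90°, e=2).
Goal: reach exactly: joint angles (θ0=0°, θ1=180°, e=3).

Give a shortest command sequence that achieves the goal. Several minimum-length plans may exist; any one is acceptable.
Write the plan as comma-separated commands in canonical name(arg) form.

rotate(1, 90), extend(1), rotate(0, 180)

t0: joint angles (θ0=180°, θ1=90°, e=2)
1. rotate(1, 90) → joint angles (θ0=180°, θ1=180°, e=2)
2. extend(1) → joint angles (θ0=180°, θ1=180°, e=3)
3. rotate(0, 180) → joint angles (θ0=0°, θ1=180°, e=3)
nothing shorter than 3 reaches the goal.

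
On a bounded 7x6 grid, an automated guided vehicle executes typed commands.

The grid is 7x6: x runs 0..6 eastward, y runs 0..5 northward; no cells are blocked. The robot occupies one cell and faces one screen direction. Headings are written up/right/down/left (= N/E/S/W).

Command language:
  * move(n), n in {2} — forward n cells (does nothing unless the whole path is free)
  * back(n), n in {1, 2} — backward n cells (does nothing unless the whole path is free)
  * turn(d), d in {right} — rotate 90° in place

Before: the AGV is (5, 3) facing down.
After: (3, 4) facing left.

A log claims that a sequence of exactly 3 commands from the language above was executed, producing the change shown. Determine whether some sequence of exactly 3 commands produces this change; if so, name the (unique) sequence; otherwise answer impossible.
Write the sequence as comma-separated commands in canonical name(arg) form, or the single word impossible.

back(1), turn(right), move(2)

key: position moved to (3,4) AND the heading swung to W — translation plus rotation needed
begin: (5, 3) facing down
t=1 back(1) ⇒ (5, 4) facing down
t=2 turn(right) ⇒ (5, 4) facing left
t=3 move(2) ⇒ (3, 4) facing left
no other 3-command option fits: unique.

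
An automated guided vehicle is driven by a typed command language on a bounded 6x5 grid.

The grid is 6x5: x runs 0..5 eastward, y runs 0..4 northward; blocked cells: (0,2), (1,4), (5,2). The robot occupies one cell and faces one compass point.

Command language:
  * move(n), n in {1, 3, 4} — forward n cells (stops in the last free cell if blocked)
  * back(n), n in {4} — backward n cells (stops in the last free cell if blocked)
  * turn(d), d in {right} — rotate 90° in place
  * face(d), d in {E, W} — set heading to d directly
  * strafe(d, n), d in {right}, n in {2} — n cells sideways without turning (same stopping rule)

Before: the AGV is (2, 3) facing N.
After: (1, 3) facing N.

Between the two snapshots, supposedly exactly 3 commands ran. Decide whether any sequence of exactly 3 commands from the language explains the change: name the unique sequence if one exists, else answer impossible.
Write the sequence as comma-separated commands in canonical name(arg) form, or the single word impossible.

face(W), move(1), turn(right)

key: heading stays N — rotations cancel among the 3 commands
from: (2, 3) facing N
t=1 face(W) ⇒ (2, 3) facing W
t=2 move(1) ⇒ (1, 3) facing W
t=3 turn(right) ⇒ (1, 3) facing N
all 512 alternatives checked — unique.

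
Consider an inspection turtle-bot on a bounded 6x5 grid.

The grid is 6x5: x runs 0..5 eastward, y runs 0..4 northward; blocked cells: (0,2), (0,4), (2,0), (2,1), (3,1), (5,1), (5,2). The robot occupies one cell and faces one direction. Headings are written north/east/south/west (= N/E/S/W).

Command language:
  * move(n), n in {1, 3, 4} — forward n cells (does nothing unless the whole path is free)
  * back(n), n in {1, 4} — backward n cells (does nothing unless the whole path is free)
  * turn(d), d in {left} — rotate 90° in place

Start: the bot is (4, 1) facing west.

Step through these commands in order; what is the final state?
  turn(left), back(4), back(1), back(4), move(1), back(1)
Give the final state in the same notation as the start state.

initial: (4, 1) facing west
t=1 turn(left) ⇒ (4, 1) facing south
t=2 back(4) ⇒ (4, 1) facing south
t=3 back(1) ⇒ (4, 2) facing south
t=4 back(4) ⇒ (4, 2) facing south
t=5 move(1) ⇒ (4, 1) facing south
t=6 back(1) ⇒ (4, 2) facing south

(4, 2) facing south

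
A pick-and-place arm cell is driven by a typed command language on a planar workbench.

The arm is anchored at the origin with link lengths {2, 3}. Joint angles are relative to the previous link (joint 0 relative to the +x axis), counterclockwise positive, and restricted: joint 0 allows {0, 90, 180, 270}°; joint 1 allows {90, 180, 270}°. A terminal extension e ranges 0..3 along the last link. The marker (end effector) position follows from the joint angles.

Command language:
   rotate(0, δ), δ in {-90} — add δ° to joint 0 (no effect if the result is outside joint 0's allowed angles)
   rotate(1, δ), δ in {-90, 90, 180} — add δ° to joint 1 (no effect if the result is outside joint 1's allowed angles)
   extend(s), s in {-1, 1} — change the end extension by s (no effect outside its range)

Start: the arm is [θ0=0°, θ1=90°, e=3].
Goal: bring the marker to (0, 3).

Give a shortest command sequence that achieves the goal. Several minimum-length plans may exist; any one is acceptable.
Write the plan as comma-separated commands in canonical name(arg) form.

begin: [θ0=0°, θ1=90°, e=3]
1. rotate(1, 90) → [θ0=0°, θ1=180°, e=3]
2. rotate(0, -90) → [θ0=270°, θ1=180°, e=3]
3. extend(-1) → [θ0=270°, θ1=180°, e=2]
nothing shorter than 3 reaches the goal.

rotate(1, 90), rotate(0, -90), extend(-1)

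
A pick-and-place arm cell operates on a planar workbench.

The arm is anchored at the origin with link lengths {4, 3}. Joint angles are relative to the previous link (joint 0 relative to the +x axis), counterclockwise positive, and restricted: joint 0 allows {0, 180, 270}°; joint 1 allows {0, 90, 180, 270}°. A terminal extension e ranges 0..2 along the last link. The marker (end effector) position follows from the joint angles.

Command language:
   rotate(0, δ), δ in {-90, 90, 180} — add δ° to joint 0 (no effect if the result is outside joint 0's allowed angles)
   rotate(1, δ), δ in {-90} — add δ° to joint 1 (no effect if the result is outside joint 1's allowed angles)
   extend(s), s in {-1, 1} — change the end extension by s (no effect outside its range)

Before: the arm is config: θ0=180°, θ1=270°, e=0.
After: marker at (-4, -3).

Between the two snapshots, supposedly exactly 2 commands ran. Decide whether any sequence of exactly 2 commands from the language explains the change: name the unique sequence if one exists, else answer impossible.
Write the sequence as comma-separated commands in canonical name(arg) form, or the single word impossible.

start: config: θ0=180°, θ1=270°, e=0
1. rotate(1, -90) → config: θ0=180°, θ1=180°, e=0
2. rotate(1, -90) → config: θ0=180°, θ1=90°, e=0
all 36 alternatives checked — unique.

rotate(1, -90), rotate(1, -90)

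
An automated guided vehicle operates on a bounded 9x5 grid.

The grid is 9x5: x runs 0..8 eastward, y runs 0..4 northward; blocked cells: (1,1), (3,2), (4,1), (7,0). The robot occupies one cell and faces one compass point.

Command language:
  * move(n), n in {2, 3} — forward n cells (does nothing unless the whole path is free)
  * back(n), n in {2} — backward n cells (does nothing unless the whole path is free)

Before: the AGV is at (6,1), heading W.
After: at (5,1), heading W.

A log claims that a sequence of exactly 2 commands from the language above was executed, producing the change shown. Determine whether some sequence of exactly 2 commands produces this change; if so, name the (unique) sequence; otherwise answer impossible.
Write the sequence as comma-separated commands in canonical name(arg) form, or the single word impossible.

back(2), move(3)

key: order matters: swapping back(2) and move(3) lands elsewhere
initial: at (6,1), heading W
step 1 (back(2)): at (8,1), heading W
step 2 (move(3)): at (5,1), heading W
no rival 2-sequence matches.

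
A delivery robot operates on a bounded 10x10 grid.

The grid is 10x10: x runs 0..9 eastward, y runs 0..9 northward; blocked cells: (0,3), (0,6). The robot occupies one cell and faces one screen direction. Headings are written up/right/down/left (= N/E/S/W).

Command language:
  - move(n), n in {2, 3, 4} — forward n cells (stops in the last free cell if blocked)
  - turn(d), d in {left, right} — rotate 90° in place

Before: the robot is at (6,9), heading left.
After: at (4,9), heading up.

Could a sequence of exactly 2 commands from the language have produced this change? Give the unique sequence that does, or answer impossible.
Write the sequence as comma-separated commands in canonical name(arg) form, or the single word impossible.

move(2), turn(right)

key: order matters: swapping move(2) and turn(right) lands elsewhere
t0: at (6,9), heading left
[1] after move(2): at (4,9), heading left
[2] after turn(right): at (4,9), heading up
all 25 alternatives checked — unique.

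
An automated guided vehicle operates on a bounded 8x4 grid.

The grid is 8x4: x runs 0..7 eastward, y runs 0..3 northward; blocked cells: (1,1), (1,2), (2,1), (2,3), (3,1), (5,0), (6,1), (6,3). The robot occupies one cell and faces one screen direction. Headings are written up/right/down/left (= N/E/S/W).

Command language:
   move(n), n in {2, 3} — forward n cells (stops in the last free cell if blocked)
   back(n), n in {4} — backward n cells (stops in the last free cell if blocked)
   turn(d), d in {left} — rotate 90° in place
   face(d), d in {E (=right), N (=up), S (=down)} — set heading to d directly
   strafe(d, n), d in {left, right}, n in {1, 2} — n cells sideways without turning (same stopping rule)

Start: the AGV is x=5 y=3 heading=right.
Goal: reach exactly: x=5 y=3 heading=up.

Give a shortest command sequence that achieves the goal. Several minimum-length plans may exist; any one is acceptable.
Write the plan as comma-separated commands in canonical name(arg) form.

from: x=5 y=3 heading=right
1. face(N) → x=5 y=3 heading=up
nothing shorter than 1 reaches the goal.

face(N)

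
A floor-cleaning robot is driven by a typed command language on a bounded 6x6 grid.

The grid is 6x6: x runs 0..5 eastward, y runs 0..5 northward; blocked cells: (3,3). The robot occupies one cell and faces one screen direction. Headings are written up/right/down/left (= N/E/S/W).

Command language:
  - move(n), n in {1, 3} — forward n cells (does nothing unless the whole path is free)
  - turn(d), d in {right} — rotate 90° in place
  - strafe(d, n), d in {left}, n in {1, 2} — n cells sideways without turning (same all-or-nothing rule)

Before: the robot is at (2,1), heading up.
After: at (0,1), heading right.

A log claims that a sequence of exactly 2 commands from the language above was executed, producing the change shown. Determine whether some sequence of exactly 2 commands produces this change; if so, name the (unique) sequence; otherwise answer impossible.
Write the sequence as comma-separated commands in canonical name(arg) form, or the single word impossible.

strafe(left, 2), turn(right)

key: cell and facing (now E) both changed — the 2 commands mix motion and turning
initial: at (2,1), heading up
[1] after strafe(left, 2): at (0,1), heading up
[2] after turn(right): at (0,1), heading right
no other 2-command option fits: unique.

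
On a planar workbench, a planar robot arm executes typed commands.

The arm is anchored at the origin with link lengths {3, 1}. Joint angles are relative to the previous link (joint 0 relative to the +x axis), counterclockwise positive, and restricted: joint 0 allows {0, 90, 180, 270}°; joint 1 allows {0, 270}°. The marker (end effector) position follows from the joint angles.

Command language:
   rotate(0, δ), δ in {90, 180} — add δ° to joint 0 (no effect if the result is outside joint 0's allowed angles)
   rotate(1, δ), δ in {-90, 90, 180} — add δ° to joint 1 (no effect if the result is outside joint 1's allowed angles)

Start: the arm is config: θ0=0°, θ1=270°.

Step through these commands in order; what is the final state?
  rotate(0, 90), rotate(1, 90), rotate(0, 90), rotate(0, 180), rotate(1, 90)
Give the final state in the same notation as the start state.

config: θ0=0°, θ1=0°

t0: config: θ0=0°, θ1=270°
[1] after rotate(0, 90): config: θ0=90°, θ1=270°
[2] after rotate(1, 90): config: θ0=90°, θ1=0°
[3] after rotate(0, 90): config: θ0=180°, θ1=0°
[4] after rotate(0, 180): config: θ0=0°, θ1=0°
[5] after rotate(1, 90): config: θ0=0°, θ1=0°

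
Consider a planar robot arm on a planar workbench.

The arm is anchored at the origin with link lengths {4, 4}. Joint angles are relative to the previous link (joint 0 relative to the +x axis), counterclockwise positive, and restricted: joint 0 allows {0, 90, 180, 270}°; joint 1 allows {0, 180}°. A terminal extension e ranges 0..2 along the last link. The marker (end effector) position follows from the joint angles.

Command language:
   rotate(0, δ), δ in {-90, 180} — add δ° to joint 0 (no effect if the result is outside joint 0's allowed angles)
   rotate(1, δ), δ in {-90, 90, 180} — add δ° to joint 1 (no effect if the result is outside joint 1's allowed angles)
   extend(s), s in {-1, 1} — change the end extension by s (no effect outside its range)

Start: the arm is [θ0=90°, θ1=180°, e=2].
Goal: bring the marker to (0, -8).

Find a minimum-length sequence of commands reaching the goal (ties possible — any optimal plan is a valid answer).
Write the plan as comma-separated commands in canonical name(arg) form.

extend(-1), extend(-1), rotate(0, 180), rotate(1, 180)

from: [θ0=90°, θ1=180°, e=2]
1. extend(-1) → [θ0=90°, θ1=180°, e=1]
2. extend(-1) → [θ0=90°, θ1=180°, e=0]
3. rotate(0, 180) → [θ0=270°, θ1=180°, e=0]
4. rotate(1, 180) → [θ0=270°, θ1=0°, e=0]
nothing shorter than 4 reaches the goal.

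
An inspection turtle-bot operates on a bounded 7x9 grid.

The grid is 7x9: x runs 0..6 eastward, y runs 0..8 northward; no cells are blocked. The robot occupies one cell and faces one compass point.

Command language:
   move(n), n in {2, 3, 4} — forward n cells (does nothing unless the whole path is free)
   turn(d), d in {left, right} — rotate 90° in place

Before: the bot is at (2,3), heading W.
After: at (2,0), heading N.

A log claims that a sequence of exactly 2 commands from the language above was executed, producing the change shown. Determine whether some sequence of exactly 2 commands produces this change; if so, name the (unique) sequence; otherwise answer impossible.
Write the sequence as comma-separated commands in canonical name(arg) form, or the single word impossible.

every 2-command combo misses the target.

impossible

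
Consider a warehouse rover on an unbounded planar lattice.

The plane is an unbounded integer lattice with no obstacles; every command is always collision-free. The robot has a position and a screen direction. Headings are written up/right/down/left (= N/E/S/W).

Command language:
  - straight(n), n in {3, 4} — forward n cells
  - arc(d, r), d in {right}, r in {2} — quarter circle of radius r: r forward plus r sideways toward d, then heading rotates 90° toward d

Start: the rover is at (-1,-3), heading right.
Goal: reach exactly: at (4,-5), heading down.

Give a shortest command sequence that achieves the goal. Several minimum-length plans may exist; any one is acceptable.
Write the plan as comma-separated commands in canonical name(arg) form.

initial: at (-1,-3), heading right
1. straight(3) → at (2,-3), heading right
2. arc(right, 2) → at (4,-5), heading down
shorter routes all fall short; 2 is best.

straight(3), arc(right, 2)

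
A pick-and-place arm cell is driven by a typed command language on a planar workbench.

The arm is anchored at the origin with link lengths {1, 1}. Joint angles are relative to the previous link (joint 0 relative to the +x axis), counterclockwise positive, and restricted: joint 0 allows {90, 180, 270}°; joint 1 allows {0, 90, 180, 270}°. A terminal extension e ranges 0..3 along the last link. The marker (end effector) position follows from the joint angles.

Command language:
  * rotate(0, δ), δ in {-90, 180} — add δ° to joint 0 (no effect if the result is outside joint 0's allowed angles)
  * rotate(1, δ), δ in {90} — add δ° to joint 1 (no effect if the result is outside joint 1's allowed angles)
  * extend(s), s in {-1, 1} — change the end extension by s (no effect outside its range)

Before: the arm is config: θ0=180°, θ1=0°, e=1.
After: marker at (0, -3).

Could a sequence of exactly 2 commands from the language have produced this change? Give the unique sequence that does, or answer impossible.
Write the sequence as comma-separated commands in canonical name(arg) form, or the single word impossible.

key: order matters: swapping rotate(0, -90) and rotate(0, 180) lands elsewhere
from: config: θ0=180°, θ1=0°, e=1
t=1 rotate(0, -90) ⇒ config: θ0=90°, θ1=0°, e=1
t=2 rotate(0, 180) ⇒ config: θ0=270°, θ1=0°, e=1
no other 2-command option fits: unique.

rotate(0, -90), rotate(0, 180)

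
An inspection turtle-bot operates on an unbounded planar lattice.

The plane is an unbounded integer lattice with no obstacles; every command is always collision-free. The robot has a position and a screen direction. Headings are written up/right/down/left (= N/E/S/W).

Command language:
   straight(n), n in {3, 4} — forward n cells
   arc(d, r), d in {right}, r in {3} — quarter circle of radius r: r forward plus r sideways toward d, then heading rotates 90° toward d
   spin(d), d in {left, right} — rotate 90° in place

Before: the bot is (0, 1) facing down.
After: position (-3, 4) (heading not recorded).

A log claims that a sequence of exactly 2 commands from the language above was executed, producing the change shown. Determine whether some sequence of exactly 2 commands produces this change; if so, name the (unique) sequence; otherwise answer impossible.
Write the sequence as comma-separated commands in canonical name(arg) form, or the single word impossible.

key: order matters: swapping spin(right) and arc(right, 3) lands elsewhere
from: (0, 1) facing down
t=1 spin(right) ⇒ (0, 1) facing left
t=2 arc(right, 3) ⇒ (-3, 4) facing up
all 25 alternatives checked — unique.

spin(right), arc(right, 3)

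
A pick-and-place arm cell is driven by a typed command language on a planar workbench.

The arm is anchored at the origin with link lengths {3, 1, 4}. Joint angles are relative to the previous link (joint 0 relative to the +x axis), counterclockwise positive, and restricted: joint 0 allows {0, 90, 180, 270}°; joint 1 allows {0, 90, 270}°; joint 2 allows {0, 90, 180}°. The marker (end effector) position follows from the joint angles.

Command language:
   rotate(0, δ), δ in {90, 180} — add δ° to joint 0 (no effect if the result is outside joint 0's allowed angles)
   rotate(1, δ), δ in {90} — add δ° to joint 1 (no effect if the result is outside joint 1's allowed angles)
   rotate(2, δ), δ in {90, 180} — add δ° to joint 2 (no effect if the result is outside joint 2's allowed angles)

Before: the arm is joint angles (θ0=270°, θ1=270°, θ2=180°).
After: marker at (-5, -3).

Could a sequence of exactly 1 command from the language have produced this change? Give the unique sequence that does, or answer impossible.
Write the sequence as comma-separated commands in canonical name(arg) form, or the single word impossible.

rotate(2, 180)

initial: joint angles (θ0=270°, θ1=270°, θ2=180°)
t=1 rotate(2, 180) ⇒ joint angles (θ0=270°, θ1=270°, θ2=0°)
all 5 alternatives checked — unique.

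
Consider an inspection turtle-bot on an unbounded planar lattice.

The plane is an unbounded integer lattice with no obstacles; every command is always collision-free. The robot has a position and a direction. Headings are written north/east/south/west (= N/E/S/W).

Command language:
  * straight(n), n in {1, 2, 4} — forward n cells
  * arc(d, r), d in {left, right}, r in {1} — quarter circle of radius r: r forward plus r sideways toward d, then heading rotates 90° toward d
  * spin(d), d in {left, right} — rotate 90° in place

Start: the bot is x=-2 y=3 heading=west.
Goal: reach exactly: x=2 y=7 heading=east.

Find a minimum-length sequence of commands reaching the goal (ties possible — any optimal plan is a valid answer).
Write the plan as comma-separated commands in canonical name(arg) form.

initial: x=-2 y=3 heading=west
[1] after spin(right): x=-2 y=3 heading=north
[2] after straight(4): x=-2 y=7 heading=north
[3] after spin(right): x=-2 y=7 heading=east
[4] after straight(4): x=2 y=7 heading=east
shorter routes all fall short; 4 is best.

spin(right), straight(4), spin(right), straight(4)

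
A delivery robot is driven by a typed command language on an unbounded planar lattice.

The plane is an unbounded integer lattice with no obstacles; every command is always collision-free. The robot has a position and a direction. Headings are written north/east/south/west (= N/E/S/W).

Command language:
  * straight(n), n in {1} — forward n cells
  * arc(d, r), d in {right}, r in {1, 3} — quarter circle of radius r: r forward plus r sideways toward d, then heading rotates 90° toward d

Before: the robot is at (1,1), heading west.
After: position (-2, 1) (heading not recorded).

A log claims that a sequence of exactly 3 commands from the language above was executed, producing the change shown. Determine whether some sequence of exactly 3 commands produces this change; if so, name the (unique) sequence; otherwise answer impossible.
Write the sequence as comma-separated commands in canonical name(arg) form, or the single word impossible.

straight(1), straight(1), straight(1)

t0: at (1,1), heading west
t=1 straight(1) ⇒ at (0,1), heading west
t=2 straight(1) ⇒ at (-1,1), heading west
t=3 straight(1) ⇒ at (-2,1), heading west
no other 3-command option fits: unique.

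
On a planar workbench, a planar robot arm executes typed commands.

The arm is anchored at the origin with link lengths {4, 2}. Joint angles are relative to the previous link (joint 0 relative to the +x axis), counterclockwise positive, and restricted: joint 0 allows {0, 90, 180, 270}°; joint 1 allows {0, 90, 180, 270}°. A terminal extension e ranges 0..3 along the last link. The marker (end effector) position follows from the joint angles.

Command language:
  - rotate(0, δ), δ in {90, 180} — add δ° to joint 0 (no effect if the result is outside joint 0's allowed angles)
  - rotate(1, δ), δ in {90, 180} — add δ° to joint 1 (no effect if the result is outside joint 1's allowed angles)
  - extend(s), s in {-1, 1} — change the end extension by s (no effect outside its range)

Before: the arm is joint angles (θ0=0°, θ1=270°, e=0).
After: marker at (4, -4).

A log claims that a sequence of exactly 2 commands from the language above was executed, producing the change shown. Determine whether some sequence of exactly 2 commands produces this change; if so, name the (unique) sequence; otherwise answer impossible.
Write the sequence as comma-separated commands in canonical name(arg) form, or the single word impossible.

initial: joint angles (θ0=0°, θ1=270°, e=0)
step 1 (extend(1)): joint angles (θ0=0°, θ1=270°, e=1)
step 2 (extend(1)): joint angles (θ0=0°, θ1=270°, e=2)
no other 2-command option fits: unique.

extend(1), extend(1)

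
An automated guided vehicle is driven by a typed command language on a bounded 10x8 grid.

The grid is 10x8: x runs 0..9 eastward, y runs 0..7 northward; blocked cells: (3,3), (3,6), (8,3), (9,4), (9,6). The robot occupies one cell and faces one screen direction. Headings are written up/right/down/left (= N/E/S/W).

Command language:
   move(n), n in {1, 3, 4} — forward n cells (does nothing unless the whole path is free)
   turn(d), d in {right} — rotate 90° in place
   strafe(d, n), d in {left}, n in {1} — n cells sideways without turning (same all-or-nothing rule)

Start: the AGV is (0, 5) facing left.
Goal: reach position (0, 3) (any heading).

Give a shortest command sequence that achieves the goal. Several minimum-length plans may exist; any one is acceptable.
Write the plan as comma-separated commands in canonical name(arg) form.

strafe(left, 1), strafe(left, 1)

from: (0, 5) facing left
1. strafe(left, 1) → (0, 4) facing left
2. strafe(left, 1) → (0, 3) facing left
no 1-step plan works, so 2 is optimal.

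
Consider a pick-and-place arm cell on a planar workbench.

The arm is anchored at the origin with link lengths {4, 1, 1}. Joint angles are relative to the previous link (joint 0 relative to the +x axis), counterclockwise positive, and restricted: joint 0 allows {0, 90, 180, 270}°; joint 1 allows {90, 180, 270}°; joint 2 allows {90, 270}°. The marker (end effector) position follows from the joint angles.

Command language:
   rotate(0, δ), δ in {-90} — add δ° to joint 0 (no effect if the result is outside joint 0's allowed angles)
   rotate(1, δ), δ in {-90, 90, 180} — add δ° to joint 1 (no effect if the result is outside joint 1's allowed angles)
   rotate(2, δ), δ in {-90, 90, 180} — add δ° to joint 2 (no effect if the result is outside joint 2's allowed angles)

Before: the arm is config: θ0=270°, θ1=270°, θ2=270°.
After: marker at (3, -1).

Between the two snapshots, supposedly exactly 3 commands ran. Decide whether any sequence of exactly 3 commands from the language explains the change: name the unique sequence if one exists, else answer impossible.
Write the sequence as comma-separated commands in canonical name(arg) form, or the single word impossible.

rotate(0, -90), rotate(0, -90), rotate(0, -90)

initial: config: θ0=270°, θ1=270°, θ2=270°
[1] after rotate(0, -90): config: θ0=180°, θ1=270°, θ2=270°
[2] after rotate(0, -90): config: θ0=90°, θ1=270°, θ2=270°
[3] after rotate(0, -90): config: θ0=0°, θ1=270°, θ2=270°
no other 3-command option fits: unique.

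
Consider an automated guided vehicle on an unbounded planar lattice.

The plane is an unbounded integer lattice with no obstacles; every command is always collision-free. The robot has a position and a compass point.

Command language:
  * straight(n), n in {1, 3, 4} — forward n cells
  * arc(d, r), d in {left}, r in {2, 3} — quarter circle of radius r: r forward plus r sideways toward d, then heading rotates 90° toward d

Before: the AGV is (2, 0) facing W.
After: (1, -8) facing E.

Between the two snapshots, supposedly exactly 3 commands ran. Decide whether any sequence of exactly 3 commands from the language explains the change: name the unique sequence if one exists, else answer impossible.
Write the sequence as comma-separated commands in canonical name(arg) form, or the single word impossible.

key: running arc(left, 2) before arc(left, 3) would end elsewhere — order is forced
from: (2, 0) facing W
step 1 (arc(left, 3)): (-1, -3) facing S
step 2 (straight(3)): (-1, -6) facing S
step 3 (arc(left, 2)): (1, -8) facing E
uniquely the one of 125 3-step routes that fits.

arc(left, 3), straight(3), arc(left, 2)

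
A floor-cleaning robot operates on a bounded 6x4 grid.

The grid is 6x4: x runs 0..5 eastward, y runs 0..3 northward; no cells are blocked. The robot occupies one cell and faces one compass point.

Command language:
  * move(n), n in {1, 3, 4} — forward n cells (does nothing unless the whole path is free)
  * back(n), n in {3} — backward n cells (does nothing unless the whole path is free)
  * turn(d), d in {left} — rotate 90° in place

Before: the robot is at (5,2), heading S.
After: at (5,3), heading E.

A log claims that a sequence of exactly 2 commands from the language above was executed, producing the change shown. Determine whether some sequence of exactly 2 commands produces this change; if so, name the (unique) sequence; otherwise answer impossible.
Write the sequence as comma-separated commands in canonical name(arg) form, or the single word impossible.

all 25 sequences checked — none match.

impossible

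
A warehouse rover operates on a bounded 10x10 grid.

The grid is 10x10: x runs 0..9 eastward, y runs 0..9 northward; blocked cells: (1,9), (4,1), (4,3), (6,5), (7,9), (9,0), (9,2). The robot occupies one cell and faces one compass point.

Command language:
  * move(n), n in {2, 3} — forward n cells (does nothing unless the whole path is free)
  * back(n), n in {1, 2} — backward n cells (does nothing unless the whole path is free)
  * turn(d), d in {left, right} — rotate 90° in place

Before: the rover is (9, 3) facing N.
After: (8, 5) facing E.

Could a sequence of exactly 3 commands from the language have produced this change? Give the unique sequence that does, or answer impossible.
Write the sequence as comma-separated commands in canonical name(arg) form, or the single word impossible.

move(2), turn(right), back(1)

key: cell and facing (now E) both changed — the 3 commands mix motion and turning
t0: (9, 3) facing N
[1] after move(2): (9, 5) facing N
[2] after turn(right): (9, 5) facing E
[3] after back(1): (8, 5) facing E
uniquely the one of 216 3-step routes that fits.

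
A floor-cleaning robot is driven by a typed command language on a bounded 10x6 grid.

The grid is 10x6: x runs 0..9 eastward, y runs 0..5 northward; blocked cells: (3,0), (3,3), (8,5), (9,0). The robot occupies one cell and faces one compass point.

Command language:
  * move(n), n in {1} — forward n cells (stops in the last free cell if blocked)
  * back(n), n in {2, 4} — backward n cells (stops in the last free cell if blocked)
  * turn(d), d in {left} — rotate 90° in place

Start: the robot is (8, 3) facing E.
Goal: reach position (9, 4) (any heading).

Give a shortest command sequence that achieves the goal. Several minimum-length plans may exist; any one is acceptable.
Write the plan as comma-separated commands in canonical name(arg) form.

move(1), turn(left), move(1)

begin: (8, 3) facing E
step 1 (move(1)): (9, 3) facing E
step 2 (turn(left)): (9, 3) facing N
step 3 (move(1)): (9, 4) facing N
minimal: 3 command(s), checked below 3.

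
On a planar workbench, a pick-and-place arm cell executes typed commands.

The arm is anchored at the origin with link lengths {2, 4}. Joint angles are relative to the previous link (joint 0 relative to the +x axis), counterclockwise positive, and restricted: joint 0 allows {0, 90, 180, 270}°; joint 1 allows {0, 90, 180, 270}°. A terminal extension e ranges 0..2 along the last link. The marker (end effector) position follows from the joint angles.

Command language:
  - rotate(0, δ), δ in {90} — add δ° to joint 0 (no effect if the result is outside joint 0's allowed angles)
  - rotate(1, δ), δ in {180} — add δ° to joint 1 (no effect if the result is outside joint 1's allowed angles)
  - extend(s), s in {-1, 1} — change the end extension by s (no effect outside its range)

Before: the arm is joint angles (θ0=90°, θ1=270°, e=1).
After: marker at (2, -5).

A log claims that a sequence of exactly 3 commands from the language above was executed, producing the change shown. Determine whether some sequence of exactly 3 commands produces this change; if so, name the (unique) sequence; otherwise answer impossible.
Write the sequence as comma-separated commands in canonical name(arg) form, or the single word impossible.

rotate(0, 90), rotate(0, 90), rotate(0, 90)

start: joint angles (θ0=90°, θ1=270°, e=1)
t=1 rotate(0, 90) ⇒ joint angles (θ0=180°, θ1=270°, e=1)
t=2 rotate(0, 90) ⇒ joint angles (θ0=270°, θ1=270°, e=1)
t=3 rotate(0, 90) ⇒ joint angles (θ0=0°, θ1=270°, e=1)
all 64 alternatives checked — unique.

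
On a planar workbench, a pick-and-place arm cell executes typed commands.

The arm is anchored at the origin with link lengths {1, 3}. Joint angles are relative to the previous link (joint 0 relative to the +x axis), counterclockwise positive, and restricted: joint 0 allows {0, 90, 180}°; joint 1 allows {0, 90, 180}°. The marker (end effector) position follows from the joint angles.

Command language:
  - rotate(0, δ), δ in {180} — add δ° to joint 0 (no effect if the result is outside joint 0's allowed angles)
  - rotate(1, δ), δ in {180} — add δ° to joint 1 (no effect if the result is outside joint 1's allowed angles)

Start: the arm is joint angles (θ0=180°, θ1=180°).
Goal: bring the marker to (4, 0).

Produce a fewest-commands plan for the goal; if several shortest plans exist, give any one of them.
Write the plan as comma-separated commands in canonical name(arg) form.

from: joint angles (θ0=180°, θ1=180°)
t=1 rotate(0, 180) ⇒ joint angles (θ0=0°, θ1=180°)
t=2 rotate(1, 180) ⇒ joint angles (θ0=0°, θ1=0°)
shorter routes all fall short; 2 is best.

rotate(0, 180), rotate(1, 180)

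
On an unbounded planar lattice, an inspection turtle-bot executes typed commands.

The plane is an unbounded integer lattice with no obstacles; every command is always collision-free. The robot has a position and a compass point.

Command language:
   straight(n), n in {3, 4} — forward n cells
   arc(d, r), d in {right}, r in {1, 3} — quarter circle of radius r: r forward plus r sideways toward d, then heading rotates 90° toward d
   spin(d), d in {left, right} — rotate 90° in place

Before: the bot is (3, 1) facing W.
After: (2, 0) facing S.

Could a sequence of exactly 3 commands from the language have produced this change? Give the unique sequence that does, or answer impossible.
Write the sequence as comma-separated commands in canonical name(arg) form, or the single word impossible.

key: position moved to (2,0) AND the heading swung to S — translation plus rotation needed
initial: (3, 1) facing W
[1] after spin(left): (3, 1) facing S
[2] after arc(right, 1): (2, 0) facing W
[3] after spin(left): (2, 0) facing S
no other 3-command option fits: unique.

spin(left), arc(right, 1), spin(left)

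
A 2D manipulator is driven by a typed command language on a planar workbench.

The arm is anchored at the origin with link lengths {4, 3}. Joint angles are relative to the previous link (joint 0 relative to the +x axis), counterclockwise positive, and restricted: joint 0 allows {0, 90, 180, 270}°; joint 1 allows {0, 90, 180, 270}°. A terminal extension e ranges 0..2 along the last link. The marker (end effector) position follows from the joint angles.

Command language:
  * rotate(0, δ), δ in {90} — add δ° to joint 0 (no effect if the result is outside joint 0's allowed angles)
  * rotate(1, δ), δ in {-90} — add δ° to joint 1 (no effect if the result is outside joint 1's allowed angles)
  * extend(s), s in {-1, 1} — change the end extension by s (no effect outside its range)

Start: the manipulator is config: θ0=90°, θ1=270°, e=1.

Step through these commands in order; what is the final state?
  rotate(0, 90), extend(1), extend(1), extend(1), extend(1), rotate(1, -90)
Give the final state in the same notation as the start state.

initial: config: θ0=90°, θ1=270°, e=1
t=1 rotate(0, 90) ⇒ config: θ0=180°, θ1=270°, e=1
t=2 extend(1) ⇒ config: θ0=180°, θ1=270°, e=2
t=3 extend(1) ⇒ config: θ0=180°, θ1=270°, e=2
t=4 extend(1) ⇒ config: θ0=180°, θ1=270°, e=2
t=5 extend(1) ⇒ config: θ0=180°, θ1=270°, e=2
t=6 rotate(1, -90) ⇒ config: θ0=180°, θ1=180°, e=2

config: θ0=180°, θ1=180°, e=2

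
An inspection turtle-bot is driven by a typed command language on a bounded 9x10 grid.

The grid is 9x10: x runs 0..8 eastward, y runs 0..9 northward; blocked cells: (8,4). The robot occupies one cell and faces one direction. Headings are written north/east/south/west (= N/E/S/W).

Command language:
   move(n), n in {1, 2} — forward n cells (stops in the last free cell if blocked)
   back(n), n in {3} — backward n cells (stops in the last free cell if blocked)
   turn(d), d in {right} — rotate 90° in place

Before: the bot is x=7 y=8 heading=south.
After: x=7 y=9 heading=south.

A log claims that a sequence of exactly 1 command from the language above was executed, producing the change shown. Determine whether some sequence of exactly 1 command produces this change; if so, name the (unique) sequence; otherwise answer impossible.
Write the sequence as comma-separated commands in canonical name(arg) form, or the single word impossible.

back(3)

key: heading stays S — the single command does not turn
from: x=7 y=8 heading=south
1. back(3) → x=7 y=9 heading=south
no rival 1-sequence matches.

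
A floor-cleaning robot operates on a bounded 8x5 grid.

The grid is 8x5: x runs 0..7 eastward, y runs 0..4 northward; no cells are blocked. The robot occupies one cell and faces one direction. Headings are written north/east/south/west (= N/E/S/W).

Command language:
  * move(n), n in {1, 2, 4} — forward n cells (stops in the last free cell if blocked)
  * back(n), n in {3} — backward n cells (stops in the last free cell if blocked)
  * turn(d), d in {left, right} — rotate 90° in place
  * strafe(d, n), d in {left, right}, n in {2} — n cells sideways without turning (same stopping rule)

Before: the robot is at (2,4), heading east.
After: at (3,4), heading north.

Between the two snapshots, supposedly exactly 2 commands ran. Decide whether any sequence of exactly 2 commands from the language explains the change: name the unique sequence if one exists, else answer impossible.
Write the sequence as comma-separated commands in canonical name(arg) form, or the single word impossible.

move(1), turn(left)

key: running turn(left) before move(1) would end elsewhere — order is forced
initial: at (2,4), heading east
step 1 (move(1)): at (3,4), heading east
step 2 (turn(left)): at (3,4), heading north
all 64 alternatives checked — unique.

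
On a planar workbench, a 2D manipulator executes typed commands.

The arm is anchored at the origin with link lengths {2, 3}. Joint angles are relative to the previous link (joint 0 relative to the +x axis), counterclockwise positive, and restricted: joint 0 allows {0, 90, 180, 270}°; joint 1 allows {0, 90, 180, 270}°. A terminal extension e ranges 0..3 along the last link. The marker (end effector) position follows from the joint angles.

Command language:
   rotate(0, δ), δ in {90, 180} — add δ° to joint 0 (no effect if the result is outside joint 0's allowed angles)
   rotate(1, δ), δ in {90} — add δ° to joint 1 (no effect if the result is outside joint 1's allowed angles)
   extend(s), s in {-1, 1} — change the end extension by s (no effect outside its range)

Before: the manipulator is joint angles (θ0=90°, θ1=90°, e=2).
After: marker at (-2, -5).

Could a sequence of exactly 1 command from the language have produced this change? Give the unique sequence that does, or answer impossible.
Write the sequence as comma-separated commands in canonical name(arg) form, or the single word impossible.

begin: joint angles (θ0=90°, θ1=90°, e=2)
1. rotate(0, 90) → joint angles (θ0=180°, θ1=90°, e=2)
no other 1-command option fits: unique.

rotate(0, 90)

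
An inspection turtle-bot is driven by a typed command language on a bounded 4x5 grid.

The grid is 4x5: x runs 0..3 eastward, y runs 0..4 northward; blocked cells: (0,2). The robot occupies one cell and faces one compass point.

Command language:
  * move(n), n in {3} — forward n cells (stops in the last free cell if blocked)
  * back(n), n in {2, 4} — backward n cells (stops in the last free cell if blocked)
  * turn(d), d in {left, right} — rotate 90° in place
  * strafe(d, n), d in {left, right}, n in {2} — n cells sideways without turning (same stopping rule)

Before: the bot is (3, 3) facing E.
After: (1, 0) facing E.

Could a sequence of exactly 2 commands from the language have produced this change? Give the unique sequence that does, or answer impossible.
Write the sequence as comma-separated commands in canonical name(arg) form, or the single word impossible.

impossible

checked all 2-command options: none fits.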